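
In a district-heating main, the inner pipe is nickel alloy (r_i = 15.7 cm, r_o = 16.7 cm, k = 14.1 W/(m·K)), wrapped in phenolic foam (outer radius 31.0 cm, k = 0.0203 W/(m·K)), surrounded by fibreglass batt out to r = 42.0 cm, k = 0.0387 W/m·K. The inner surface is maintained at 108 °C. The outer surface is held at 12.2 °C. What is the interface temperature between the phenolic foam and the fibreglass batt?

Series thermal resistances, inner to outer:
  R'_nickel alloy = ln(0.167/0.157)/(2πk) = 0.06175/(2π·14.1) = 6.970×10^-4 m·K/W
  R'_phenolic foam = ln(0.310/0.167)/(2πk) = 0.6186/(2π·0.0203) = 4.850 m·K/W
  R'_fibreglass batt = ln(0.420/0.310)/(2πk) = 0.3037/(2π·0.0387) = 1.249 m·K/W
ΣR = 6.970×10^-4 + 4.850 + 1.249 = 6.100 m·K/W
Q' = ΔT/ΣR = (108 °C − 12.2 °C)/6.100 = 15.70 W/m
From the inner boundary to the phenolic foam/fibreglass batt interface, ΣR_partial = 4.851 m·K/W.
T_interface = T_in − Q'·ΣR_partial = 108 °C − (15.70)(4.851) = 31.8 °C

T = 31.8 °C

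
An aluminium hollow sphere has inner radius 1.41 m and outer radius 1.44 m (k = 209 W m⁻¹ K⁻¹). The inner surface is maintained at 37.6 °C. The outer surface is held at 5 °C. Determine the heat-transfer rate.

Q = 5790 kW

Q = 4πk·ΔT/(1/r₁ − 1/r₂) = 4π × 209 × 32.6 / (1/1.41 − 1/1.44) = 5.79×10^6 W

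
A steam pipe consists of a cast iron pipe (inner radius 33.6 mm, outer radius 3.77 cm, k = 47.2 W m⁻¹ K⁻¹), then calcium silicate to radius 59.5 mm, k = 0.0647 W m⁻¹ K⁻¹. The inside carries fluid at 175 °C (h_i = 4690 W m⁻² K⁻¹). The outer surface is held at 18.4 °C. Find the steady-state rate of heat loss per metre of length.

Resistance network (inner→outer):
  R'_conv,in = 1/(2πr h) = 1/(2π·0.0336·4690) = 0.001010 m·K/W
  R'_cast iron = ln(0.0377/0.0336)/(2πk) = 0.1151/(2π·47.2) = 3.882×10^-4 m·K/W
  R'_calcium silicate = ln(0.0595/0.0377)/(2πk) = 0.4563/(2π·0.0647) = 1.122 m·K/W
ΣR = 0.001010 + 3.882×10^-4 + 1.122 = 1.123 m·K/W
Q' = ΔT/ΣR = (175 °C − 18.4 °C)/1.123 = 139 W/m

Q' = 139 W/m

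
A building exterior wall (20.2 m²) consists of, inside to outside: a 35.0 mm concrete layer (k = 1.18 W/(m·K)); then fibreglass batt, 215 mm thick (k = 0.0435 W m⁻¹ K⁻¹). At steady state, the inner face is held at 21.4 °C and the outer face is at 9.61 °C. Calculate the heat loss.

Treat each layer as a resistance in series:
  R_concrete = L/(kA) = 0.0350/(1.18·20.2) = 0.001468 K/W
  R_fibreglass batt = L/(kA) = 0.215/(0.0435·20.2) = 0.2447 K/W
ΣR = 0.001468 + 0.2447 = 0.2462 K/W
Q = ΔT/ΣR = (21.4 °C − 9.61 °C)/0.2462 = 47.9 W

Q = 47.9 W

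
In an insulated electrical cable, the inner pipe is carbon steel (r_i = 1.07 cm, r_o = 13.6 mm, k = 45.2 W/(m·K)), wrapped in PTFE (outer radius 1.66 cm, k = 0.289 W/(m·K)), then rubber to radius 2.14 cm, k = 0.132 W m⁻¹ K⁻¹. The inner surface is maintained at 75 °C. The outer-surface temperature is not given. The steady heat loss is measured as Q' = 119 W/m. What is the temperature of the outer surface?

Sum the resistances:
  R'_carbon steel = ln(0.0136/0.0107)/(2πk) = 0.2398/(2π·45.2) = 8.445×10^-4 m·K/W
  R'_PTFE = ln(0.0166/0.0136)/(2πk) = 0.1993/(2π·0.289) = 0.1098 m·K/W
  R'_rubber = ln(0.0214/0.0166)/(2πk) = 0.2540/(2π·0.132) = 0.3062 m·K/W
ΣR = 0.4169 m·K/W
ΔT = Q'·ΣR = 119 × 0.4169 = 49.61 K
Heat flows outward, so T_out = T_in − ΔT = 75 − 49.61 = 25.4 °C

T_out = 25.4 °C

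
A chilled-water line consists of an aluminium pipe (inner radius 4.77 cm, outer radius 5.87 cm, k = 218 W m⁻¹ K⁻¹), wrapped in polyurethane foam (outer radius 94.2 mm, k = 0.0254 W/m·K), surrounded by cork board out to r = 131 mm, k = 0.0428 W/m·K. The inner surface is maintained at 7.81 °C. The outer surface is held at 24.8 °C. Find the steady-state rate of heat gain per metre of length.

Treat each layer as a resistance in series:
  R'_aluminium = ln(0.0587/0.0477)/(2πk) = 0.2075/(2π·218) = 1.515×10^-4 m·K/W
  R'_polyurethane foam = ln(0.0942/0.0587)/(2πk) = 0.4730/(2π·0.0254) = 2.964 m·K/W
  R'_cork board = ln(0.131/0.0942)/(2πk) = 0.3298/(2π·0.0428) = 1.226 m·K/W
ΣR = 1.515×10^-4 + 2.964 + 1.226 = 4.190 m·K/W
Q' = ΔT/ΣR = (7.81 °C − 24.8 °C)/4.190 = -4.05 W/m
(Negative Q' ⇒ heat flows inward; heat gain = 4.05 W/m.)

Q' = 4.05 W/m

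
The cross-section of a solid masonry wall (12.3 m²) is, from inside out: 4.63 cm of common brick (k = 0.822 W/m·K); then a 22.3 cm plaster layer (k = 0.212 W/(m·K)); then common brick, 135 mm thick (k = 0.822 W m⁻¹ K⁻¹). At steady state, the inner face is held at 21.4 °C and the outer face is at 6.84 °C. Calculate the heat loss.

Q = 141 W

Treat each layer as a resistance in series:
  R_common brick = L/(kA) = 0.0463/(0.822·12.3) = 0.004579 K/W
  R_plaster = L/(kA) = 0.223/(0.212·12.3) = 0.08552 K/W
  R_common brick = L/(kA) = 0.135/(0.822·12.3) = 0.01335 K/W
ΣR = 0.004579 + 0.08552 + 0.01335 = 0.1034 K/W
Q = ΔT/ΣR = (21.4 °C − 6.84 °C)/0.1034 = 141 W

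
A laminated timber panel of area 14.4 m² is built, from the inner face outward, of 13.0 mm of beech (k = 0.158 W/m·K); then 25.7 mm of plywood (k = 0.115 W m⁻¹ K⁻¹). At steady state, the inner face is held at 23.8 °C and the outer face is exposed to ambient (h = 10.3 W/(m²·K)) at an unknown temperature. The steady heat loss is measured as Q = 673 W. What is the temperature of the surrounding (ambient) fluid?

T_out = 4.97 °C

Sum the resistances:
  R_beech = L/(kA) = 0.0130/(0.158·14.4) = 0.005714 K/W
  R_plywood = L/(kA) = 0.0257/(0.115·14.4) = 0.01552 K/W
  R_conv,out = 1/(hA) = 1/(10.3·14.4) = 0.006742 K/W
ΣR = 0.02798 K/W
ΔT = Q·ΣR = 673 × 0.02798 = 18.83 K
Heat flows outward, so T_out = T_in − ΔT = 23.8 − 18.83 = 4.97 °C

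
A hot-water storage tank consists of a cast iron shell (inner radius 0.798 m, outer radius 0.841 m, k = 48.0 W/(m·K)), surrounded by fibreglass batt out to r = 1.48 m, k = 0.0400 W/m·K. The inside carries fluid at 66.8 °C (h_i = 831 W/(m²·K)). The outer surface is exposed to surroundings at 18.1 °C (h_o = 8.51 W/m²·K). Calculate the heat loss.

Q = 47.5 W

Series thermal resistances, inner to outer:
  R_conv,in = 1/(4πr²h) = 1/(4π·0.798²·831) = 1.504×10^-4 K/W
  R_cast iron = (1/0.798 − 1/0.841)/(4πk) = 0.06407/(4π·48.0) = 1.062×10^-4 K/W
  R_fibreglass batt = (1/0.841 − 1/1.48)/(4πk) = 0.5134/(4π·0.0400) = 1.021 K/W
  R_conv,out = 1/(4πr²h) = 1/(4π·1.48²·8.51) = 0.004269 K/W
ΣR = 1.504×10^-4 + 1.062×10^-4 + 1.021 + 0.004269 = 1.026 K/W
Q = ΔT/ΣR = (66.8 °C − 18.1 °C)/1.026 = 47.5 W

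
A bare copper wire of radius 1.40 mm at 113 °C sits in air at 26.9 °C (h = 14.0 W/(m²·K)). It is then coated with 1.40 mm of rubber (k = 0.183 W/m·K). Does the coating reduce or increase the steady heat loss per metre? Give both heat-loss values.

increases: 10.6 → 18.5 W/m

Critical radius for a cylinder: r_cr = k/h = 0.0131 m = 1.31 cm.
Outer radius after coating: r₂ = 0.00140 + 0.00140 = 0.00280 m.
Since r₁ < r_cr and r₂ ≤ r_cr, the coating moves toward the maximum at r_cr — heat loss rises.
Bare: R = 1/(2πr₁h) = 8.120 m·K/W; Q = 86.1/8.120 = 10.6 W/m.
Coated: R = R_cond + R_conv = 4.663 m·K/W; Q = 86.1/4.663 = 18.5 W/m.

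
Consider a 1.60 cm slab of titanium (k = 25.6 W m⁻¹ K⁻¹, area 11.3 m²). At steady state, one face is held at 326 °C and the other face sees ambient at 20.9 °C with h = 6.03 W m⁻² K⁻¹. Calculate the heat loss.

Treat each layer as a resistance in series:
  R_titanium = L/(kA) = 0.0160/(25.6·11.3) = 5.531×10^-5 K/W
  R_conv,out = 1/(hA) = 1/(6.03·11.3) = 0.01468 K/W
ΣR = 5.531×10^-5 + 0.01468 = 0.01474 K/W
Q = ΔT/ΣR = (326 °C − 20.9 °C)/0.01474 = 20700 W

Q = 20700 W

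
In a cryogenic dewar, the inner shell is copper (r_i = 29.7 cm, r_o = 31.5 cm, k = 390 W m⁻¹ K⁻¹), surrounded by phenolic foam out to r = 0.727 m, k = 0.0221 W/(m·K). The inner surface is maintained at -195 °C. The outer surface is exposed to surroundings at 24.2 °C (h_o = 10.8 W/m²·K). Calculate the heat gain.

Q = 33.8 W

Resistance network (inner→outer):
  R_copper = (1/0.297 − 1/0.315)/(4πk) = 0.1924/(4π·390) = 3.926×10^-5 K/W
  R_phenolic foam = (1/0.315 − 1/0.727)/(4πk) = 1.799/(4π·0.0221) = 6.478 K/W
  R_conv,out = 1/(4πr²h) = 1/(4π·0.727²·10.8) = 0.01394 K/W
ΣR = 3.926×10^-5 + 6.478 + 0.01394 = 6.492 K/W
Q = ΔT/ΣR = (-195 °C − 24.2 °C)/6.492 = -33.8 W
(Negative Q ⇒ heat flows inward; heat gain = 33.8 W.)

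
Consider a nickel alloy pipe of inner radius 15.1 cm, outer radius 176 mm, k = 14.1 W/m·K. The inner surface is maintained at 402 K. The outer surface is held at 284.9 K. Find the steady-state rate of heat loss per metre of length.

Q' = 67.7 kW/m

Q' = 2πk·ΔT/ln(r₂/r₁) = 2π × 14.1 × 117.1 / ln(0.176/0.151) = 67700 W/m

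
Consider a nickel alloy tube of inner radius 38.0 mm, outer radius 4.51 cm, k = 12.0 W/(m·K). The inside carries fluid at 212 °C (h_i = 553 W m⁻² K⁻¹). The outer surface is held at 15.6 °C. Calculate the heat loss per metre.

Q' = 19900 W/m

Treat each layer as a resistance in series:
  R'_conv,in = 1/(2πr h) = 1/(2π·0.0380·553) = 0.007574 m·K/W
  R'_nickel alloy = ln(0.0451/0.0380)/(2πk) = 0.1713/(2π·12.0) = 0.002272 m·K/W
ΣR = 0.007574 + 0.002272 = 0.009846 m·K/W
Q' = ΔT/ΣR = (212 °C − 15.6 °C)/0.009846 = 19900 W/m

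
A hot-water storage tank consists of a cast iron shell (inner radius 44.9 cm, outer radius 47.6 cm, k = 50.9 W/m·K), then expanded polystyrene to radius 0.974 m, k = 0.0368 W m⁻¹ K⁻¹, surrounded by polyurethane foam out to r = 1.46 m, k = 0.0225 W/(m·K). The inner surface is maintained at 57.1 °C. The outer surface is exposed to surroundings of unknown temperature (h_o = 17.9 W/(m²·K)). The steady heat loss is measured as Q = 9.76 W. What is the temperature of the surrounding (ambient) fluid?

T_out = 22.6 °C

Sum the resistances:
  R_cast iron = (1/0.449 − 1/0.476)/(4πk) = 0.1263/(4π·50.9) = 1.975×10^-4 K/W
  R_expanded polystyrene = (1/0.476 − 1/0.974)/(4πk) = 1.074/(4π·0.0368) = 2.323 K/W
  R_polyurethane foam = (1/0.974 − 1/1.46)/(4πk) = 0.3418/(4π·0.0225) = 1.209 K/W
  R_conv,out = 1/(4πr²h) = 1/(4π·1.46²·17.9) = 0.002086 K/W
ΣR = 3.534 K/W
ΔT = Q·ΣR = 9.76 × 3.534 = 34.49 K
Heat flows outward, so T_out = T_in − ΔT = 57.1 − 34.49 = 22.6 °C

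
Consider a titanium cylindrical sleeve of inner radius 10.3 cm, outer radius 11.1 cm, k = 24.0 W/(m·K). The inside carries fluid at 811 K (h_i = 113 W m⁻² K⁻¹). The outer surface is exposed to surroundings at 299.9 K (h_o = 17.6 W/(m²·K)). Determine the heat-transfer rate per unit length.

Q' = 5340 W/m

Series thermal resistances, inner to outer:
  R'_conv,in = 1/(2πr h) = 1/(2π·0.103·113) = 0.01367 m·K/W
  R'_titanium = ln(0.111/0.103)/(2πk) = 0.07480/(2π·24.0) = 4.960×10^-4 m·K/W
  R'_conv,out = 1/(2πr h) = 1/(2π·0.111·17.6) = 0.08147 m·K/W
ΣR = 0.01367 + 4.960×10^-4 + 0.08147 = 0.09564 m·K/W
Q' = ΔT/ΣR = (811 K − 299.9 K)/0.09564 = 5340 W/m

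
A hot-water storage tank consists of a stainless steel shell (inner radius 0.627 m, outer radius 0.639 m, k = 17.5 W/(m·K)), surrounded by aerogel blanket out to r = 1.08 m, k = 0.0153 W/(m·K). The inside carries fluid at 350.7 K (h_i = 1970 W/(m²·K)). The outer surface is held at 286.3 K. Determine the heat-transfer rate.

Series thermal resistances, inner to outer:
  R_conv,in = 1/(4πr²h) = 1/(4π·0.627²·1970) = 1.028×10^-4 K/W
  R_stainless steel = (1/0.627 − 1/0.639)/(4πk) = 0.02995/(4π·17.5) = 1.362×10^-4 K/W
  R_aerogel blanket = (1/0.639 − 1/1.08)/(4πk) = 0.6390/(4π·0.0153) = 3.324 K/W
ΣR = 1.028×10^-4 + 1.362×10^-4 + 3.324 = 3.324 K/W
Q = ΔT/ΣR = (350.7 K − 286.3 K)/3.324 = 19.4 W

Q = 19.4 W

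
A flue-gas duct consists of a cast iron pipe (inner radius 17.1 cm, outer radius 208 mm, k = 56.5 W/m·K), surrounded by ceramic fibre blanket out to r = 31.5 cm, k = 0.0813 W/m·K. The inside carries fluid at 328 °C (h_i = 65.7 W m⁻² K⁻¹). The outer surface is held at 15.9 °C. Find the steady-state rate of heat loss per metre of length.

Q' = 377 W/m

Resistance network (inner→outer):
  R'_conv,in = 1/(2πr h) = 1/(2π·0.171·65.7) = 0.01417 m·K/W
  R'_cast iron = ln(0.208/0.171)/(2πk) = 0.1959/(2π·56.5) = 5.518×10^-4 m·K/W
  R'_ceramic fibre blanket = ln(0.315/0.208)/(2πk) = 0.4150/(2π·0.0813) = 0.8125 m·K/W
ΣR = 0.01417 + 5.518×10^-4 + 0.8125 = 0.8272 m·K/W
Q' = ΔT/ΣR = (328 °C − 15.9 °C)/0.8272 = 377 W/m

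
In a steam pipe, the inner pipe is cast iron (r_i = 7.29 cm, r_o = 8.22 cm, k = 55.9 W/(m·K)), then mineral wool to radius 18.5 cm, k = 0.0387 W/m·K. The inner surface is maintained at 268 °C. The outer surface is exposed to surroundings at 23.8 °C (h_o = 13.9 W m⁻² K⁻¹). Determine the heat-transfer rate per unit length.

Q' = 71.9 W/m

Treat each layer as a resistance in series:
  R'_cast iron = ln(0.0822/0.0729)/(2πk) = 0.1201/(2π·55.9) = 3.418×10^-4 m·K/W
  R'_mineral wool = ln(0.185/0.0822)/(2πk) = 0.8112/(2π·0.0387) = 3.336 m·K/W
  R'_conv,out = 1/(2πr h) = 1/(2π·0.185·13.9) = 0.06189 m·K/W
ΣR = 3.418×10^-4 + 3.336 + 0.06189 = 3.398 m·K/W
Q' = ΔT/ΣR = (268 °C − 23.8 °C)/3.398 = 71.9 W/m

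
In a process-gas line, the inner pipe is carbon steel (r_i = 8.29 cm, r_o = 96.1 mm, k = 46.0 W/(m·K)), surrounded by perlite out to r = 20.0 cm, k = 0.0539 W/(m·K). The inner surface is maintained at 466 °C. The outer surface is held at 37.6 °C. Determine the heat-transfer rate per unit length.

Treat each layer as a resistance in series:
  R'_carbon steel = ln(0.0961/0.0829)/(2πk) = 0.1478/(2π·46.0) = 5.112×10^-4 m·K/W
  R'_perlite = ln(0.200/0.0961)/(2πk) = 0.7329/(2π·0.0539) = 2.164 m·K/W
ΣR = 5.112×10^-4 + 2.164 = 2.165 m·K/W
Q' = ΔT/ΣR = (466 °C − 37.6 °C)/2.165 = 198 W/m

Q' = 198 W/m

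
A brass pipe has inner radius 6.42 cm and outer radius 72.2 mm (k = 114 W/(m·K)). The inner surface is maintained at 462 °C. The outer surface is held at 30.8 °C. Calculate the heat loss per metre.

Q' = 2πk·ΔT/ln(r₂/r₁) = 2π × 114 × 431.2 / ln(0.0722/0.0642) = 2.63×10^6 W/m

Q' = 2630 kW/m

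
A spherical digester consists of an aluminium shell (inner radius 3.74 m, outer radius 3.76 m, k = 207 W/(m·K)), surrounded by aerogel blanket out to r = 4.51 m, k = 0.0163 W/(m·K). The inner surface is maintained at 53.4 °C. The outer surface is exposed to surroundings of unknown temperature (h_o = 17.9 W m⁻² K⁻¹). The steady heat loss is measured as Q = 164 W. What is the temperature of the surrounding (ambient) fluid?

Sum the resistances:
  R_aluminium = (1/3.74 − 1/3.76)/(4πk) = 0.001422/(4π·207) = 5.468×10^-7 K/W
  R_aerogel blanket = (1/3.76 − 1/4.51)/(4πk) = 0.04423/(4π·0.0163) = 0.2159 K/W
  R_conv,out = 1/(4πr²h) = 1/(4π·4.51²·17.9) = 2.186×10^-4 K/W
ΣR = 0.2161 K/W
ΔT = Q·ΣR = 164 × 0.2161 = 35.44 K
Heat flows outward, so T_out = T_in − ΔT = 53.4 − 35.44 = 18.0 °C

T_out = 18.0 °C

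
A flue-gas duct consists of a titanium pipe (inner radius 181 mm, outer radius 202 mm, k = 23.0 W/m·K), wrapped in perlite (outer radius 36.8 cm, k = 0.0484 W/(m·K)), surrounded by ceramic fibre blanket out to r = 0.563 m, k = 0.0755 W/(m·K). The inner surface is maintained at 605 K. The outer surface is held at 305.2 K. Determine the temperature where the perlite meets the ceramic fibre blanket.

Treat each layer as a resistance in series:
  R'_titanium = ln(0.202/0.181)/(2πk) = 0.1098/(2π·23.0) = 7.596×10^-4 m·K/W
  R'_perlite = ln(0.368/0.202)/(2πk) = 0.5998/(2π·0.0484) = 1.972 m·K/W
  R'_ceramic fibre blanket = ln(0.563/0.368)/(2πk) = 0.4252/(2π·0.0755) = 0.8963 m·K/W
ΣR = 7.596×10^-4 + 1.972 + 0.8963 = 2.869 m·K/W
Q' = ΔT/ΣR = (605 K − 305.2 K)/2.869 = 104.5 W/m
From the inner boundary to the perlite/ceramic fibre blanket interface, ΣR_partial = 1.973 m·K/W.
T_interface = T_in − Q'·ΣR_partial = 605 K − (104.5)(1.973) = 399 K

T = 399 K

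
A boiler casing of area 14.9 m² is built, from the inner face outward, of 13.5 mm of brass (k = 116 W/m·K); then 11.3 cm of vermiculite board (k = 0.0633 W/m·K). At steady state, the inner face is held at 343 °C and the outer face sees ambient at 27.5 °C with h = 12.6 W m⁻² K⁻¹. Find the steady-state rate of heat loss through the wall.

Q = 2.52 kW

Series thermal resistances, inner to outer:
  R_brass = L/(kA) = 0.0135/(116·14.9) = 7.811×10^-6 K/W
  R_vermiculite board = L/(kA) = 0.113/(0.0633·14.9) = 0.1198 K/W
  R_conv,out = 1/(hA) = 1/(12.6·14.9) = 0.005327 K/W
ΣR = 7.811×10^-6 + 0.1198 + 0.005327 = 0.1251 K/W
Q = ΔT/ΣR = (343 °C − 27.5 °C)/0.1251 = 2520 W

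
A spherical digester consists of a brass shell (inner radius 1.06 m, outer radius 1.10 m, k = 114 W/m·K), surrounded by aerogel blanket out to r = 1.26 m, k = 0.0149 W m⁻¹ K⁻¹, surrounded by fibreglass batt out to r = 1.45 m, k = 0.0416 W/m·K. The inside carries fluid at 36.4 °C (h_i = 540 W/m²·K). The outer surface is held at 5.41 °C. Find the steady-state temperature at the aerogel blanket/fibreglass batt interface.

Resistance network (inner→outer):
  R_conv,in = 1/(4πr²h) = 1/(4π·1.06²·540) = 1.312×10^-4 K/W
  R_brass = (1/1.06 − 1/1.10)/(4πk) = 0.03431/(4π·114) = 2.395×10^-5 K/W
  R_aerogel blanket = (1/1.10 − 1/1.26)/(4πk) = 0.1154/(4π·0.0149) = 0.6165 K/W
  R_fibreglass batt = (1/1.26 − 1/1.45)/(4πk) = 0.1040/(4π·0.0416) = 0.1989 K/W
ΣR = 1.312×10^-4 + 2.395×10^-5 + 0.6165 + 0.1989 = 0.8156 K/W
Q = ΔT/ΣR = (36.4 °C − 5.41 °C)/0.8156 = 38.00 W
From the inner boundary to the aerogel blanket/fibreglass batt interface, ΣR_partial = 0.6167 K/W.
T_interface = T_in − Q·ΣR_partial = 36.4 °C − (38.00)(0.6167) = 13.0 °C

T = 13.0 °C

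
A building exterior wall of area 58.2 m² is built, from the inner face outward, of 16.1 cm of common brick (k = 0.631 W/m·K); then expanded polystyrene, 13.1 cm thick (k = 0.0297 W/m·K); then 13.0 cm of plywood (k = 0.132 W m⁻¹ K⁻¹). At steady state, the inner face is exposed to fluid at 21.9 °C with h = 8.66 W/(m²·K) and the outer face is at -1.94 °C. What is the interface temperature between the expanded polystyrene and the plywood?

Treat each layer as a resistance in series:
  R_conv,in = 1/(hA) = 1/(8.66·58.2) = 0.001984 K/W
  R_common brick = L/(kA) = 0.161/(0.631·58.2) = 0.004384 K/W
  R_expanded polystyrene = L/(kA) = 0.131/(0.0297·58.2) = 0.07579 K/W
  R_plywood = L/(kA) = 0.130/(0.132·58.2) = 0.01692 K/W
ΣR = 0.001984 + 0.004384 + 0.07579 + 0.01692 = 0.09908 K/W
Q = ΔT/ΣR = (21.9 °C − -1.94 °C)/0.09908 = 240.6 W
From the inner boundary to the expanded polystyrene/plywood interface, ΣR_partial = 0.08216 K/W.
T_interface = T_in − Q·ΣR_partial = 21.9 °C − (240.6)(0.08216) = 2.13 °C

T = 2.13 °C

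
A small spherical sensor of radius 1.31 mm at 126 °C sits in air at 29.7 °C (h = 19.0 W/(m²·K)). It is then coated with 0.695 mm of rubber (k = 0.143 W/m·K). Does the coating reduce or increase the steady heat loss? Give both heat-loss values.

Critical radius for a sphere: r_cr = 2k/h = 0.0151 m = 1.51 cm.
Outer radius after coating: r₂ = 0.00131 + 6.95×10^-4 = 0.002005 m.
Since r₁ < r_cr and r₂ ≤ r_cr, the coating moves toward the maximum at r_cr — heat loss rises.
Bare: R = 1/(4πr₁²h) = 2441 K/W; Q = 96.3/2441 = 0.0395 W.
Coated: R = R_cond + R_conv = 1189 K/W; Q = 96.3/1189 = 0.0810 W.

increases: 0.0395 → 0.0810 W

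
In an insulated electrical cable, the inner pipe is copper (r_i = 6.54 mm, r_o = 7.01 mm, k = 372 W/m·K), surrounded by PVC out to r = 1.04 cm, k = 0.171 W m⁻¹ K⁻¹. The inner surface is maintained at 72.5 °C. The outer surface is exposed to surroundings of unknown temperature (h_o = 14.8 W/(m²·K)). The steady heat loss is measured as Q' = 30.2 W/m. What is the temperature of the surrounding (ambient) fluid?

T_out = 30.2 °C

Sum the resistances:
  R'_copper = ln(0.00701/0.00654)/(2πk) = 0.06940/(2π·372) = 2.969×10^-5 m·K/W
  R'_PVC = ln(0.0104/0.00701)/(2πk) = 0.3945/(2π·0.171) = 0.3671 m·K/W
  R'_conv,out = 1/(2πr h) = 1/(2π·0.0104·14.8) = 1.034 m·K/W
ΣR = 1.401 m·K/W
ΔT = Q'·ΣR = 30.2 × 1.401 = 42.31 K
Heat flows outward, so T_out = T_in − ΔT = 72.5 − 42.31 = 30.2 °C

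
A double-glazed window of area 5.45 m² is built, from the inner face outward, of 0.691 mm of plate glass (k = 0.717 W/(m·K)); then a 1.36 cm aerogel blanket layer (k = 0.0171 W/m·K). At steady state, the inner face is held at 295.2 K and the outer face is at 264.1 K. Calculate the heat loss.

Treat each layer as a resistance in series:
  R_plate glass = L/(kA) = 6.91×10^-4/(0.717·5.45) = 1.768×10^-4 K/W
  R_aerogel blanket = L/(kA) = 0.0136/(0.0171·5.45) = 0.1459 K/W
ΣR = 1.768×10^-4 + 0.1459 = 0.1461 K/W
Q = ΔT/ΣR = (295.2 K − 264.1 K)/0.1461 = 213 W

Q = 213 W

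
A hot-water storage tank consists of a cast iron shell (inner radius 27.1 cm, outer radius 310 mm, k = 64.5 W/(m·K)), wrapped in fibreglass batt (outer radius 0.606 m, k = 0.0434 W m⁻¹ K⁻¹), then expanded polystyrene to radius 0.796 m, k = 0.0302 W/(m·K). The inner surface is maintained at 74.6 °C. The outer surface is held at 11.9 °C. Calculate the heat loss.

Q = 16.0 W

Treat each layer as a resistance in series:
  R_cast iron = (1/0.271 − 1/0.310)/(4πk) = 0.4642/(4π·64.5) = 5.727×10^-4 K/W
  R_fibreglass batt = (1/0.310 − 1/0.606)/(4πk) = 1.576/(4π·0.0434) = 2.889 K/W
  R_expanded polystyrene = (1/0.606 − 1/0.796)/(4πk) = 0.3939/(4π·0.0302) = 1.038 K/W
ΣR = 5.727×10^-4 + 2.889 + 1.038 = 3.928 K/W
Q = ΔT/ΣR = (74.6 °C − 11.9 °C)/3.928 = 16.0 W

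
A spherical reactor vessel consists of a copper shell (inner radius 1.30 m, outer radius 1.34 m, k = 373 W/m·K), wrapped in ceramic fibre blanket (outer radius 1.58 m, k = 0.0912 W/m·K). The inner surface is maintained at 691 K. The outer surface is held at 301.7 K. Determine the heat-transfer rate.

Q = 3.94 kW

Treat each layer as a resistance in series:
  R_copper = (1/1.30 − 1/1.34)/(4πk) = 0.02296/(4π·373) = 4.899×10^-6 K/W
  R_ceramic fibre blanket = (1/1.34 − 1/1.58)/(4πk) = 0.1134/(4π·0.0912) = 0.09891 K/W
ΣR = 4.899×10^-6 + 0.09891 = 0.09891 K/W
Q = ΔT/ΣR = (691 K − 301.7 K)/0.09891 = 3940 W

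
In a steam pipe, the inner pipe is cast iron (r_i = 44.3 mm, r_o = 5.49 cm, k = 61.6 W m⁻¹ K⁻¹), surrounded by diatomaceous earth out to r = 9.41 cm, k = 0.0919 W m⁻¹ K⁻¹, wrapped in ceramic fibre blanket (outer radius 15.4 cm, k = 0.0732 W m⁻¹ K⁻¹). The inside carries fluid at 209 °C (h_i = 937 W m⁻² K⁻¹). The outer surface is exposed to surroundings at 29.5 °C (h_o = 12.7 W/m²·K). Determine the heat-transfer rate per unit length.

Series thermal resistances, inner to outer:
  R'_conv,in = 1/(2πr h) = 1/(2π·0.0443·937) = 0.003834 m·K/W
  R'_cast iron = ln(0.0549/0.0443)/(2πk) = 0.2145/(2π·61.6) = 5.543×10^-4 m·K/W
  R'_diatomaceous earth = ln(0.0941/0.0549)/(2πk) = 0.5388/(2π·0.0919) = 0.9332 m·K/W
  R'_ceramic fibre blanket = ln(0.154/0.0941)/(2πk) = 0.4926/(2π·0.0732) = 1.071 m·K/W
  R'_conv,out = 1/(2πr h) = 1/(2π·0.154·12.7) = 0.08138 m·K/W
ΣR = 0.003834 + 5.543×10^-4 + 0.9332 + 1.071 + 0.08138 = 2.090 m·K/W
Q' = ΔT/ΣR = (209 °C − 29.5 °C)/2.090 = 85.9 W/m

Q' = 85.9 W/m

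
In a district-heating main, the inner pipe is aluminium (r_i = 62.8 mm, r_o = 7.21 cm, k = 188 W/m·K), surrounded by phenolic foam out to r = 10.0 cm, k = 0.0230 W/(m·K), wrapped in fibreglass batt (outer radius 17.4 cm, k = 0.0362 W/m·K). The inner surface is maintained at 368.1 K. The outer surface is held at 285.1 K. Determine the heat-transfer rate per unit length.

Treat each layer as a resistance in series:
  R'_aluminium = ln(0.0721/0.0628)/(2πk) = 0.1381/(2π·188) = 1.169×10^-4 m·K/W
  R'_phenolic foam = ln(0.100/0.0721)/(2πk) = 0.3271/(2π·0.0230) = 2.264 m·K/W
  R'_fibreglass batt = ln(0.174/0.100)/(2πk) = 0.5539/(2π·0.0362) = 2.435 m·K/W
ΣR = 1.169×10^-4 + 2.264 + 2.435 = 4.699 m·K/W
Q' = ΔT/ΣR = (368.1 K − 285.1 K)/4.699 = 17.7 W/m

Q' = 17.7 W/m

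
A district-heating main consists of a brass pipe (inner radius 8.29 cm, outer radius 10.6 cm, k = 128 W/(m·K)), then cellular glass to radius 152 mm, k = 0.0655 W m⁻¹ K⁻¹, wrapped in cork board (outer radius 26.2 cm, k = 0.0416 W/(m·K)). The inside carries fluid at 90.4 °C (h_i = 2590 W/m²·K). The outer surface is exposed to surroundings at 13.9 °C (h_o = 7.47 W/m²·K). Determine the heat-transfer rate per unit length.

Q' = 25.2 W/m

Series thermal resistances, inner to outer:
  R'_conv,in = 1/(2πr h) = 1/(2π·0.0829·2590) = 7.413×10^-4 m·K/W
  R'_brass = ln(0.106/0.0829)/(2πk) = 0.2458/(2π·128) = 3.056×10^-4 m·K/W
  R'_cellular glass = ln(0.152/0.106)/(2πk) = 0.3604/(2π·0.0655) = 0.8758 m·K/W
  R'_cork board = ln(0.262/0.152)/(2πk) = 0.5445/(2π·0.0416) = 2.083 m·K/W
  R'_conv,out = 1/(2πr h) = 1/(2π·0.262·7.47) = 0.08132 m·K/W
ΣR = 7.413×10^-4 + 3.056×10^-4 + 0.8758 + 2.083 + 0.08132 = 3.041 m·K/W
Q' = ΔT/ΣR = (90.4 °C − 13.9 °C)/3.041 = 25.2 W/m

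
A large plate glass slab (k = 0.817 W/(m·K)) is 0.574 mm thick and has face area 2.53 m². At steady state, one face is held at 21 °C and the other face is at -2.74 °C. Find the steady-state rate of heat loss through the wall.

Q = kA·ΔT/L = 0.817 × 2.53 × |21 °C − -2.74 °C| / 5.74×10^-4 = 85500 W

Q = 85.5 kW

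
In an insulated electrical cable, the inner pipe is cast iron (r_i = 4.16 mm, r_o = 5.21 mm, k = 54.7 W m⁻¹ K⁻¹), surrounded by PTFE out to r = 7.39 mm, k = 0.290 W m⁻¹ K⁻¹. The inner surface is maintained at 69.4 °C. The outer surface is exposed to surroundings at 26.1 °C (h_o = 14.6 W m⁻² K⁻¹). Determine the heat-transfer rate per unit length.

Resistance network (inner→outer):
  R'_cast iron = ln(0.00521/0.00416)/(2πk) = 0.2251/(2π·54.7) = 6.548×10^-4 m·K/W
  R'_PTFE = ln(0.00739/0.00521)/(2πk) = 0.3495/(2π·0.290) = 0.1918 m·K/W
  R'_conv,out = 1/(2πr h) = 1/(2π·0.00739·14.6) = 1.475 m·K/W
ΣR = 6.548×10^-4 + 0.1918 + 1.475 = 1.667 m·K/W
Q' = ΔT/ΣR = (69.4 °C − 26.1 °C)/1.667 = 26.0 W/m

Q' = 26.0 W/m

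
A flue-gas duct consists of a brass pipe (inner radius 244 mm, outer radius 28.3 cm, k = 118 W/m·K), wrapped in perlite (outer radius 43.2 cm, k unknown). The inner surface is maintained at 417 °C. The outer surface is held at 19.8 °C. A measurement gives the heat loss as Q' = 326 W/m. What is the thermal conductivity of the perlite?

ΣR = ΔT/Q' = |417 − 19.8|/326 = 1.218 m·K/W
Known resistances:
  R'_brass = ln(0.283/0.244)/(2πk) = 0.1483/(2π·118) = 2.000×10^-4 m·K/W
R_perlite = ΣR − ΣR_known = 1.218 − 2.000×10^-4 = 1.218 m·K/W
ln(r₂/r₁)/(2πk) = 1.218 ⇒ k = 0.4230/(2π·1.218) = 0.0553 W/m·K

k = 0.0553 W/m·K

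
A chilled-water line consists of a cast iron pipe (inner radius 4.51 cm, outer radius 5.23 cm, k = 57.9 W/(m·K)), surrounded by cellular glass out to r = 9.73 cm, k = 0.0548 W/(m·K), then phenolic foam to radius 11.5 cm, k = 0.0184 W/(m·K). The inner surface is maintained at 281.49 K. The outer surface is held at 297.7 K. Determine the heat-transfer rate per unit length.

Resistance network (inner→outer):
  R'_cast iron = ln(0.0523/0.0451)/(2πk) = 0.1481/(2π·57.9) = 4.071×10^-4 m·K/W
  R'_cellular glass = ln(0.0973/0.0523)/(2πk) = 0.6208/(2π·0.0548) = 1.803 m·K/W
  R'_phenolic foam = ln(0.115/0.0973)/(2πk) = 0.1671/(2π·0.0184) = 1.446 m·K/W
ΣR = 4.071×10^-4 + 1.803 + 1.446 = 3.249 m·K/W
Q' = ΔT/ΣR = (281.49 K − 297.7 K)/3.249 = -4.99 W/m
(Negative Q' ⇒ heat flows inward; heat gain = 4.99 W/m.)

Q' = 4.99 W/m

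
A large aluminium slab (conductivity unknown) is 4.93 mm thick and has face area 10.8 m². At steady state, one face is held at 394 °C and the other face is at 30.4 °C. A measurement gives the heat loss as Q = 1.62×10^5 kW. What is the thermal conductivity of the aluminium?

k = 203 W/m·K

ΣR = ΔT/Q = |394 − 30.4|/1.62×10^8 = 2.244×10^-6 K/W
L/(kA) = 2.244×10^-6 ⇒ k = 0.00493/(2.244×10^-6·10.8) = 203 W/m·K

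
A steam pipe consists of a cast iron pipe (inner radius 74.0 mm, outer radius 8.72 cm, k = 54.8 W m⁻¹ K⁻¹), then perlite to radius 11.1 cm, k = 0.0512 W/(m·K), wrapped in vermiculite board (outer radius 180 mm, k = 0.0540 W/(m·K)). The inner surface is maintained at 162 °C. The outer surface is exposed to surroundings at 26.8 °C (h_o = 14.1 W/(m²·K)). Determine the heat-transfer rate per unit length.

Q' = 60.4 W/m

Resistance network (inner→outer):
  R'_cast iron = ln(0.0872/0.0740)/(2πk) = 0.1641/(2π·54.8) = 4.767×10^-4 m·K/W
  R'_perlite = ln(0.111/0.0872)/(2πk) = 0.2413/(2π·0.0512) = 0.7502 m·K/W
  R'_vermiculite board = ln(0.180/0.111)/(2πk) = 0.4834/(2π·0.0540) = 1.425 m·K/W
  R'_conv,out = 1/(2πr h) = 1/(2π·0.180·14.1) = 0.06271 m·K/W
ΣR = 4.767×10^-4 + 0.7502 + 1.425 + 0.06271 = 2.238 m·K/W
Q' = ΔT/ΣR = (162 °C − 26.8 °C)/2.238 = 60.4 W/m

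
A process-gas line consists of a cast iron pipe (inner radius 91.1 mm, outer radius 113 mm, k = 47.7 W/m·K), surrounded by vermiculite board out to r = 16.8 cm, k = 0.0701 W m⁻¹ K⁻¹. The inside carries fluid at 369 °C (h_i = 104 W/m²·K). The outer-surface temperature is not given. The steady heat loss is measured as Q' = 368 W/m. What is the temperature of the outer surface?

Sum the resistances:
  R'_conv,in = 1/(2πr h) = 1/(2π·0.0911·104) = 0.01680 m·K/W
  R'_cast iron = ln(0.113/0.0911)/(2πk) = 0.2154/(2π·47.7) = 7.188×10^-4 m·K/W
  R'_vermiculite board = ln(0.168/0.113)/(2πk) = 0.3966/(2π·0.0701) = 0.9004 m·K/W
ΣR = 0.9179 m·K/W
ΔT = Q'·ΣR = 368 × 0.9179 = 337.8 K
Heat flows outward, so T_out = T_in − ΔT = 369 − 337.8 = 31.2 °C

T_out = 31.2 °C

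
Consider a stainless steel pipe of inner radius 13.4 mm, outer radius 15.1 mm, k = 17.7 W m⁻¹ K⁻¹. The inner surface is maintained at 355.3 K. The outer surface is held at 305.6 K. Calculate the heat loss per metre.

Q' = 46.3 kW/m

Q' = 2πk·ΔT/ln(r₂/r₁) = 2π × 17.7 × 49.7 / ln(0.0151/0.0134) = 46300 W/m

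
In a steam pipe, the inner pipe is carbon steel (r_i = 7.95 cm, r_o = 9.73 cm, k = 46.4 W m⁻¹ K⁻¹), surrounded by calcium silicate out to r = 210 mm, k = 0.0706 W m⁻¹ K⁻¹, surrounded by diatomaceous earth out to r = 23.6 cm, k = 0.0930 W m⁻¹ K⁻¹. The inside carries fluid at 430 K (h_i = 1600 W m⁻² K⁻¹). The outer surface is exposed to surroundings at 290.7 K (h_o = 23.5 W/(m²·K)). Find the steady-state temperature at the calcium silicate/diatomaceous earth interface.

T = 306.9 K

Resistance network (inner→outer):
  R'_conv,in = 1/(2πr h) = 1/(2π·0.0795·1600) = 0.001251 m·K/W
  R'_carbon steel = ln(0.0973/0.0795)/(2πk) = 0.2020/(2π·46.4) = 6.930×10^-4 m·K/W
  R'_calcium silicate = ln(0.210/0.0973)/(2πk) = 0.7693/(2π·0.0706) = 1.734 m·K/W
  R'_diatomaceous earth = ln(0.236/0.210)/(2πk) = 0.1167/(2π·0.0930) = 0.1998 m·K/W
  R'_conv,out = 1/(2πr h) = 1/(2π·0.236·23.5) = 0.02870 m·K/W
ΣR = 0.001251 + 6.930×10^-4 + 1.734 + 0.1998 + 0.02870 = 1.964 m·K/W
Q' = ΔT/ΣR = (430 K − 290.7 K)/1.964 = 70.93 W/m
From the inner boundary to the calcium silicate/diatomaceous earth interface, ΣR_partial = 1.736 m·K/W.
T_interface = T_in − Q'·ΣR_partial = 430 K − (70.93)(1.736) = 306.9 K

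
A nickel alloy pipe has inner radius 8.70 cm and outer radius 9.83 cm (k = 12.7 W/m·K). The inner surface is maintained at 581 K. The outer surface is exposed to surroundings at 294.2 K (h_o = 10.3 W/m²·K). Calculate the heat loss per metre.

Q' = 1810 W/m

Resistance network (inner→outer):
  R'_nickel alloy = ln(0.0983/0.0870)/(2πk) = 0.1221/(2π·12.7) = 0.001530 m·K/W
  R'_conv,out = 1/(2πr h) = 1/(2π·0.0983·10.3) = 0.1572 m·K/W
ΣR = 0.001530 + 0.1572 = 0.1587 m·K/W
Q' = ΔT/ΣR = (581 K − 294.2 K)/0.1587 = 1810 W/m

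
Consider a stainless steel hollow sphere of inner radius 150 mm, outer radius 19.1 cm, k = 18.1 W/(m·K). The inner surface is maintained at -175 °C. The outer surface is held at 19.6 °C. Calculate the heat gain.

Q = 30.9 kW

Q = 4πk·ΔT/(1/r₁ − 1/r₂) = 4π × 18.1 × 194.6 / (1/0.150 − 1/0.191) = 30900 W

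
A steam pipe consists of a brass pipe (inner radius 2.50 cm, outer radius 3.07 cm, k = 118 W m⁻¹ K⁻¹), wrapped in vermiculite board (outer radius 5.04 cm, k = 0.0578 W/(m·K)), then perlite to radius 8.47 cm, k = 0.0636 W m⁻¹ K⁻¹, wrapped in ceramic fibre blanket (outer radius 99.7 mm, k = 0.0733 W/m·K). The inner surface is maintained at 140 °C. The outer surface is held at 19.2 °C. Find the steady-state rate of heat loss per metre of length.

Treat each layer as a resistance in series:
  R'_brass = ln(0.0307/0.0250)/(2πk) = 0.2054/(2π·118) = 2.770×10^-4 m·K/W
  R'_vermiculite board = ln(0.0504/0.0307)/(2πk) = 0.4957/(2π·0.0578) = 1.365 m·K/W
  R'_perlite = ln(0.0847/0.0504)/(2πk) = 0.5191/(2π·0.0636) = 1.299 m·K/W
  R'_ceramic fibre blanket = ln(0.0997/0.0847)/(2πk) = 0.1631/(2π·0.0733) = 0.3540 m·K/W
ΣR = 2.770×10^-4 + 1.365 + 1.299 + 0.3540 = 3.018 m·K/W
Q' = ΔT/ΣR = (140 °C − 19.2 °C)/3.018 = 40.0 W/m

Q' = 40.0 W/m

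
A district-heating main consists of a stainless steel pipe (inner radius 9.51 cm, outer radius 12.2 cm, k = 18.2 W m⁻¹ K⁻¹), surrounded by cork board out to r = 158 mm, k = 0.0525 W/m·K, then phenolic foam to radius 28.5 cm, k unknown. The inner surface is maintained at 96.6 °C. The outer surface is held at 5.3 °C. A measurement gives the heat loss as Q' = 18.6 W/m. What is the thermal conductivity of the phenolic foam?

ΣR = ΔT/Q' = |96.6 − 5.3|/18.6 = 4.909 m·K/W
Known resistances:
  R'_stainless steel = ln(0.122/0.0951)/(2πk) = 0.2491/(2π·18.2) = 0.002178 m·K/W
  R'_cork board = ln(0.158/0.122)/(2πk) = 0.2586/(2π·0.0525) = 0.7839 m·K/W
R_phenolic foam = ΣR − ΣR_known = 4.909 − 0.7861 = 4.123 m·K/W
ln(r₂/r₁)/(2πk) = 4.123 ⇒ k = 0.5899/(2π·4.123) = 0.0228 W/m·K

k = 0.0228 W/m·K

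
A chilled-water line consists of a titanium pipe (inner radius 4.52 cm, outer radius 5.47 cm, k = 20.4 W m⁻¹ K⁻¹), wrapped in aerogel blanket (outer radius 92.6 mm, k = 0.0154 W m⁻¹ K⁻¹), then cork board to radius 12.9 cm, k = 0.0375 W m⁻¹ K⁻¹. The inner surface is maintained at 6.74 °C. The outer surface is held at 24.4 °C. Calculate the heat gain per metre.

Series thermal resistances, inner to outer:
  R'_titanium = ln(0.0547/0.0452)/(2πk) = 0.1908/(2π·20.4) = 0.001488 m·K/W
  R'_aerogel blanket = ln(0.0926/0.0547)/(2πk) = 0.5264/(2π·0.0154) = 5.440 m·K/W
  R'_cork board = ln(0.129/0.0926)/(2πk) = 0.3315/(2π·0.0375) = 1.407 m·K/W
ΣR = 0.001488 + 5.440 + 1.407 = 6.848 m·K/W
Q' = ΔT/ΣR = (6.74 °C − 24.4 °C)/6.848 = -2.58 W/m
(Negative Q' ⇒ heat flows inward; heat gain = 2.58 W/m.)

Q' = 2.58 W/m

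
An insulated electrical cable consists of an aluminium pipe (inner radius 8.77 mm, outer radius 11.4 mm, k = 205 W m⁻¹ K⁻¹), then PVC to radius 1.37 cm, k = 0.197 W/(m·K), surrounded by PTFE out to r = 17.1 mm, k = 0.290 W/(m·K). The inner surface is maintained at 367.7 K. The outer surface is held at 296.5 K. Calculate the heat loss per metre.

Q' = 263 W/m

Series thermal resistances, inner to outer:
  R'_aluminium = ln(0.0114/0.00877)/(2πk) = 0.2623/(2π·205) = 2.036×10^-4 m·K/W
  R'_PVC = ln(0.0137/0.0114)/(2πk) = 0.1838/(2π·0.197) = 0.1485 m·K/W
  R'_PTFE = ln(0.0171/0.0137)/(2πk) = 0.2217/(2π·0.290) = 0.1217 m·K/W
ΣR = 2.036×10^-4 + 0.1485 + 0.1217 = 0.2704 m·K/W
Q' = ΔT/ΣR = (367.7 K − 296.5 K)/0.2704 = 263 W/m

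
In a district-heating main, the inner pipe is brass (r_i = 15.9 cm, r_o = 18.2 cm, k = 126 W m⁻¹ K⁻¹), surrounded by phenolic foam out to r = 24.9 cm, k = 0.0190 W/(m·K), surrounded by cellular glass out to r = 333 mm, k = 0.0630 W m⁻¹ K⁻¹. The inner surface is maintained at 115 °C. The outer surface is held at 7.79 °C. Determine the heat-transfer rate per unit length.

Resistance network (inner→outer):
  R'_brass = ln(0.182/0.159)/(2πk) = 0.1351/(2π·126) = 1.707×10^-4 m·K/W
  R'_phenolic foam = ln(0.249/0.182)/(2πk) = 0.3134/(2π·0.0190) = 2.626 m·K/W
  R'_cellular glass = ln(0.333/0.249)/(2πk) = 0.2907/(2π·0.0630) = 0.7344 m·K/W
ΣR = 1.707×10^-4 + 2.626 + 0.7344 = 3.361 m·K/W
Q' = ΔT/ΣR = (115 °C − 7.79 °C)/3.361 = 31.9 W/m

Q' = 31.9 W/m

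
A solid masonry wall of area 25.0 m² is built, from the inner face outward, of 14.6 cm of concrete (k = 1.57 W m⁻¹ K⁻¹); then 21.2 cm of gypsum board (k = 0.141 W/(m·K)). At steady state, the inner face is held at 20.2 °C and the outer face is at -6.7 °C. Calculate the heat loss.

Treat each layer as a resistance in series:
  R_concrete = L/(kA) = 0.146/(1.57·25.0) = 0.003720 K/W
  R_gypsum board = L/(kA) = 0.212/(0.141·25.0) = 0.06014 K/W
ΣR = 0.003720 + 0.06014 = 0.06386 K/W
Q = ΔT/ΣR = (20.2 °C − -6.7 °C)/0.06386 = 421 W

Q = 421 W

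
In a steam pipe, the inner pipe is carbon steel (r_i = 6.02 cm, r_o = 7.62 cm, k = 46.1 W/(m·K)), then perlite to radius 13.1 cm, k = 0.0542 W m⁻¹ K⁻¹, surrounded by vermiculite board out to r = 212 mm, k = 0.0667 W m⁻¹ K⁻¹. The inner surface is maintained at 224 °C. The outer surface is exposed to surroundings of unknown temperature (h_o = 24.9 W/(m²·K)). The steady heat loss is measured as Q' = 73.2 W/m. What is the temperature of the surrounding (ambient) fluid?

Sum the resistances:
  R'_carbon steel = ln(0.0762/0.0602)/(2πk) = 0.2357/(2π·46.1) = 8.137×10^-4 m·K/W
  R'_perlite = ln(0.131/0.0762)/(2πk) = 0.5418/(2π·0.0542) = 1.591 m·K/W
  R'_vermiculite board = ln(0.212/0.131)/(2πk) = 0.4814/(2π·0.0667) = 1.149 m·K/W
  R'_conv,out = 1/(2πr h) = 1/(2π·0.212·24.9) = 0.03015 m·K/W
ΣR = 2.771 m·K/W
ΔT = Q'·ΣR = 73.2 × 2.771 = 202.8 K
Heat flows outward, so T_out = T_in − ΔT = 224 − 202.8 = 21.2 °C

T_out = 21.2 °C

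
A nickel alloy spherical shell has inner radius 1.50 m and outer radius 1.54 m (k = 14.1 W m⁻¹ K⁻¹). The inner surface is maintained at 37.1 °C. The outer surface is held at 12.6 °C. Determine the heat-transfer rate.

Q = 4πk·ΔT/(1/r₁ − 1/r₂) = 4π × 14.1 × 24.5 / (1/1.50 − 1/1.54) = 2.51×10^5 W

Q = 251 kW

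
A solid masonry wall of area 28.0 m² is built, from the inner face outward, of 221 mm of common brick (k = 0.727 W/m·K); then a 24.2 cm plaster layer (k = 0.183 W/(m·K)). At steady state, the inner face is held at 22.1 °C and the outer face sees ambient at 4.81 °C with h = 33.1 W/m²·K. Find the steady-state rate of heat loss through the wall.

Q = 292 W

Resistance network (inner→outer):
  R_common brick = L/(kA) = 0.221/(0.727·28.0) = 0.01086 K/W
  R_plaster = L/(kA) = 0.242/(0.183·28.0) = 0.04723 K/W
  R_conv,out = 1/(hA) = 1/(33.1·28.0) = 0.001079 K/W
ΣR = 0.01086 + 0.04723 + 0.001079 = 0.05917 K/W
Q = ΔT/ΣR = (22.1 °C − 4.81 °C)/0.05917 = 292 W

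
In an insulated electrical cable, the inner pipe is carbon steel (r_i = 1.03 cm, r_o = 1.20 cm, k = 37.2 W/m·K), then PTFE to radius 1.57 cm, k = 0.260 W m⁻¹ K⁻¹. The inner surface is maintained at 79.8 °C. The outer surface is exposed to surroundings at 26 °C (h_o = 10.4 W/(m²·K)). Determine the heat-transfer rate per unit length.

Resistance network (inner→outer):
  R'_carbon steel = ln(0.0120/0.0103)/(2πk) = 0.1528/(2π·37.2) = 6.536×10^-4 m·K/W
  R'_PTFE = ln(0.0157/0.0120)/(2πk) = 0.2688/(2π·0.260) = 0.1645 m·K/W
  R'_conv,out = 1/(2πr h) = 1/(2π·0.0157·10.4) = 0.9747 m·K/W
ΣR = 6.536×10^-4 + 0.1645 + 0.9747 = 1.140 m·K/W
Q' = ΔT/ΣR = (79.8 °C − 26 °C)/1.140 = 47.2 W/m

Q' = 47.2 W/m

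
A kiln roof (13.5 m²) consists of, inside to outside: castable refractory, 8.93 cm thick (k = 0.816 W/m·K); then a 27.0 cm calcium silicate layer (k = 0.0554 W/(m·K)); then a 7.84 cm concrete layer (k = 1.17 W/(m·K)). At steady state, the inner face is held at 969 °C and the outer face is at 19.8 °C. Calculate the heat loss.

Treat each layer as a resistance in series:
  R_castable refractory = L/(kA) = 0.0893/(0.816·13.5) = 0.008106 K/W
  R_calcium silicate = L/(kA) = 0.270/(0.0554·13.5) = 0.3610 K/W
  R_concrete = L/(kA) = 0.0784/(1.17·13.5) = 0.004964 K/W
ΣR = 0.008106 + 0.3610 + 0.004964 = 0.3741 K/W
Q = ΔT/ΣR = (969 °C − 19.8 °C)/0.3741 = 2540 W

Q = 2540 W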